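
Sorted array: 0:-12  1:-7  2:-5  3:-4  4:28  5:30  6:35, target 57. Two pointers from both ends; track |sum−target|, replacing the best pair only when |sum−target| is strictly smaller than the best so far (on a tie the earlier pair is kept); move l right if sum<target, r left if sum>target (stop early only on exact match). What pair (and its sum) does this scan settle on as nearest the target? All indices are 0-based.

pair (28, 30) with sum 58 (|Δ|=1)

[0,6] -12+35=23 d=34 * → l++
[1,6] -7+35=28 d=29 * → l++
[2,6] -5+35=30 d=27 * → l++
[3,6] -4+35=31 d=26 * → l++
[4,6] 28+35=63 d=6 * → r--
[4,5] 28+30=58 d=1 * → r--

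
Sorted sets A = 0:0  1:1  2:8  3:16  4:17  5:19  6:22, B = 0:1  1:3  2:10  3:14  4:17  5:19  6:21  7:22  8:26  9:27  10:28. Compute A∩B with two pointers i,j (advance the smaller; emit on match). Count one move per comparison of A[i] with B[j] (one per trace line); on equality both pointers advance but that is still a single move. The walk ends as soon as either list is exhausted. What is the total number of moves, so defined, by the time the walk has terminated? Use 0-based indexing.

11 moves

i=0 j=0: 0<1, i++
i=1 j=0: 1==1 emit, i++,j++
i=2 j=1: 8>3, j++
i=2 j=2: 8<10, i++
i=3 j=2: 16>10, j++
i=3 j=3: 16>14, j++
i=3 j=4: 16<17, i++
i=4 j=4: 17==17 emit, i++,j++
i=5 j=5: 19==19 emit, i++,j++
i=6 j=6: 22>21, j++
i=6 j=7: 22==22 emit, i++,j++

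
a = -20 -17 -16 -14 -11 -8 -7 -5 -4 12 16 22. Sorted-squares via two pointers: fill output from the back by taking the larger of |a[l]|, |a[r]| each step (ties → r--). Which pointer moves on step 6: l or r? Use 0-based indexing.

l

l=0 r=11: |-20|<=|22| out[11]=484, r--
l=0 r=10: |-20|>|16| out[10]=400, l++
l=1 r=10: |-17|>|16| out[9]=289, l++
l=2 r=10: |-16|<=|16| out[8]=256, r--
l=2 r=9: |-16|>|12| out[7]=256, l++
l=3 r=9: |-14|>|12| out[6]=196, l++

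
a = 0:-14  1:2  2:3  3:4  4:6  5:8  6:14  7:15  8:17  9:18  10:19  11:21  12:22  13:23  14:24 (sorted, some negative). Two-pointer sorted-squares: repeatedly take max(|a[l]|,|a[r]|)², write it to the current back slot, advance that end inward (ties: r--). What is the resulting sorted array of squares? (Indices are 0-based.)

l=0 r=14: |-14|<=|24| out[14]=576, r--
l=0 r=13: |-14|<=|23| out[13]=529, r--
l=0 r=12: |-14|<=|22| out[12]=484, r--
l=0 r=11: |-14|<=|21| out[11]=441, r--
l=0 r=10: |-14|<=|19| out[10]=361, r--
l=0 r=9: |-14|<=|18| out[9]=324, r--
l=0 r=8: |-14|<=|17| out[8]=289, r--
l=0 r=7: |-14|<=|15| out[7]=225, r--
l=0 r=6: |-14|<=|14| out[6]=196, r--
l=0 r=5: |-14|>|8| out[5]=196, l++
l=1 r=5: |2|<=|8| out[4]=64, r--
l=1 r=4: |2|<=|6| out[3]=36, r--
l=1 r=3: |2|<=|4| out[2]=16, r--
l=1 r=2: |2|<=|3| out[1]=9, r--
l=1 r=1: |2|<=|2| out[0]=4, r--

[4, 9, 16, 36, 64, 196, 196, 225, 289, 324, 361, 441, 484, 529, 576]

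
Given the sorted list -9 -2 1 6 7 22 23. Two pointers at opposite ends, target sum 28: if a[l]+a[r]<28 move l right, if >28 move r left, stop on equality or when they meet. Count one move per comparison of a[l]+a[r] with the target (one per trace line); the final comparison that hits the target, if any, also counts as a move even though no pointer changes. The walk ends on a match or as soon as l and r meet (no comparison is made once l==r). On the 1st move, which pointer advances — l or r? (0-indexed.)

l

[0,6] -9+23=14 <28 → l++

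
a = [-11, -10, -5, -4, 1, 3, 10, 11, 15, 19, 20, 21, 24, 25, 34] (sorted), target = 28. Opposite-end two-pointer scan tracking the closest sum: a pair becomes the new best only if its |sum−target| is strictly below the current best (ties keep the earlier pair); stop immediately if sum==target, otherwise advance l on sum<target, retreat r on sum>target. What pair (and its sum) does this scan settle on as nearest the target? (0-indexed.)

[0,14] -11+34=23 d=5 * → l++
[1,14] -10+34=24 d=4 * → l++
[2,14] -5+34=29 d=1 * → r--
[2,13] -5+25=20 d=8 → l++
[3,13] -4+25=21 d=7 → l++
[4,13] 1+25=26 d=2 → l++
[5,13] 3+25=28 d=0 * → stop

pair (3, 25) with sum 28 (|Δ|=0)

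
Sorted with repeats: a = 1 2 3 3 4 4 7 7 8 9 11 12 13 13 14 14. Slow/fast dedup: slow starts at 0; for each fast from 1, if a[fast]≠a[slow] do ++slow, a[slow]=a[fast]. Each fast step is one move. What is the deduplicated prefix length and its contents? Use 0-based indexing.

slow=0 fast=1: a[fast]=2≠a[slow]=1 write a[1]=2, slow++,fast++
slow=1 fast=2: a[fast]=3≠a[slow]=2 write a[2]=3, slow++,fast++
slow=2 fast=3: a[fast]=3=a[slow] dup, fast++
slow=2 fast=4: a[fast]=4≠a[slow]=3 write a[3]=4, slow++,fast++
slow=3 fast=5: a[fast]=4=a[slow] dup, fast++
slow=3 fast=6: a[fast]=7≠a[slow]=4 write a[4]=7, slow++,fast++
slow=4 fast=7: a[fast]=7=a[slow] dup, fast++
slow=4 fast=8: a[fast]=8≠a[slow]=7 write a[5]=8, slow++,fast++
slow=5 fast=9: a[fast]=9≠a[slow]=8 write a[6]=9, slow++,fast++
slow=6 fast=10: a[fast]=11≠a[slow]=9 write a[7]=11, slow++,fast++
slow=7 fast=11: a[fast]=12≠a[slow]=11 write a[8]=12, slow++,fast++
slow=8 fast=12: a[fast]=13≠a[slow]=12 write a[9]=13, slow++,fast++
slow=9 fast=13: a[fast]=13=a[slow] dup, fast++
slow=9 fast=14: a[fast]=14≠a[slow]=13 write a[10]=14, slow++,fast++
slow=10 fast=15: a[fast]=14=a[slow] dup, fast++

length 11; prefix = [1, 2, 3, 4, 7, 8, 9, 11, 12, 13, 14]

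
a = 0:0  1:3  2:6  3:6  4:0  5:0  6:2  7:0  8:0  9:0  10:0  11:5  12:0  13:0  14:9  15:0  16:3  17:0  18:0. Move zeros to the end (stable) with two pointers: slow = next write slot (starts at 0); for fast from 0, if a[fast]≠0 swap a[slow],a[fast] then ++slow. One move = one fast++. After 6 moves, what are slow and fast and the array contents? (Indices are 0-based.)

slow=0 fast=0: a[fast]=0, fast++
slow=0 fast=1: a[fast]=3≠0 swap→a[0]=3, slow++,fast++
slow=1 fast=2: a[fast]=6≠0 swap→a[1]=6, slow++,fast++
slow=2 fast=3: a[fast]=6≠0 swap→a[2]=6, slow++,fast++
slow=3 fast=4: a[fast]=0, fast++
slow=3 fast=5: a[fast]=0, fast++

slow=3, fast=6, a=[3, 6, 6, 0, 0, 0, 2, 0, 0, 0, 0, 5, 0, 0, 9, 0, 3, 0, 0]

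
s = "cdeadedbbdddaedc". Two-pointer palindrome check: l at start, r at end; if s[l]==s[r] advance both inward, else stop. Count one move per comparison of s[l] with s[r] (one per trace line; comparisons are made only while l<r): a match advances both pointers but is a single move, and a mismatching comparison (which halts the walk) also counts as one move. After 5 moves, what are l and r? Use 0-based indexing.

l=5, r=10

[0,15] 'c'=='c' → l++,r--
[1,14] 'd'=='d' → l++,r--
[2,13] 'e'=='e' → l++,r--
[3,12] 'a'=='a' → l++,r--
[4,11] 'd'=='d' → l++,r--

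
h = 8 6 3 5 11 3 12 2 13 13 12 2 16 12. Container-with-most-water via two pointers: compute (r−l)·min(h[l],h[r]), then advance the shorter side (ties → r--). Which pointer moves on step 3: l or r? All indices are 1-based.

l

l=1 r=14: min(8,12)*13=104 best=104 *, l++
l=2 r=14: min(6,12)*12=72 best=104, l++
l=3 r=14: min(3,12)*11=33 best=104, l++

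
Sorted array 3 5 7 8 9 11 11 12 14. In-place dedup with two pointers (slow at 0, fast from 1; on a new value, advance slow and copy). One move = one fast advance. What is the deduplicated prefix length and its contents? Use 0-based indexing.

slow=0 fast=1: a[fast]=5≠a[slow]=3 write a[1]=5, slow++,fast++
slow=1 fast=2: a[fast]=7≠a[slow]=5 write a[2]=7, slow++,fast++
slow=2 fast=3: a[fast]=8≠a[slow]=7 write a[3]=8, slow++,fast++
slow=3 fast=4: a[fast]=9≠a[slow]=8 write a[4]=9, slow++,fast++
slow=4 fast=5: a[fast]=11≠a[slow]=9 write a[5]=11, slow++,fast++
slow=5 fast=6: a[fast]=11=a[slow] dup, fast++
slow=5 fast=7: a[fast]=12≠a[slow]=11 write a[6]=12, slow++,fast++
slow=6 fast=8: a[fast]=14≠a[slow]=12 write a[7]=14, slow++,fast++

length 8; prefix = [3, 5, 7, 8, 9, 11, 12, 14]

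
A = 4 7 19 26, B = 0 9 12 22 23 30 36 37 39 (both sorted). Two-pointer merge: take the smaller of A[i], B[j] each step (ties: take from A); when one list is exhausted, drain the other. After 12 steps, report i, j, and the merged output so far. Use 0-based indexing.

i=4, j=8, merged so far=[0, 4, 7, 9, 12, 19, 22, 23, 26, 30, 36, 37]

i=0 j=0: A[i]=4>B[j]=0 take 0, j++
i=0 j=1: A[i]=4<=B[j]=9 take 4, i++
i=1 j=1: A[i]=7<=B[j]=9 take 7, i++
i=2 j=1: A[i]=19>B[j]=9 take 9, j++
i=2 j=2: A[i]=19>B[j]=12 take 12, j++
i=2 j=3: A[i]=19<=B[j]=22 take 19, i++
i=3 j=3: A[i]=26>B[j]=22 take 22, j++
i=3 j=4: A[i]=26>B[j]=23 take 23, j++
i=3 j=5: A[i]=26<=B[j]=30 take 26, i++
i=4 j=5: A done, take B[j]=30, j++
i=4 j=6: A done, take B[j]=36, j++
i=4 j=7: A done, take B[j]=37, j++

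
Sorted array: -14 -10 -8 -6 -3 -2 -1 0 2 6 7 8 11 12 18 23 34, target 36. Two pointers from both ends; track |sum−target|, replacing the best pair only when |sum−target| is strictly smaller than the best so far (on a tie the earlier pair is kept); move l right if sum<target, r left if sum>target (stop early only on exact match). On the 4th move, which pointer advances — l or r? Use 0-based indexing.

[0,16] -14+34=20 d=16 * → l++
[1,16] -10+34=24 d=12 * → l++
[2,16] -8+34=26 d=10 * → l++
[3,16] -6+34=28 d=8 * → l++

l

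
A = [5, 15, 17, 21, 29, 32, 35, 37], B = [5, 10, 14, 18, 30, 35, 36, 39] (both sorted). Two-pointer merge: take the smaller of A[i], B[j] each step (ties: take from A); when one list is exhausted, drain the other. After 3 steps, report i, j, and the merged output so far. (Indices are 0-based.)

i=1, j=2, merged so far=[5, 5, 10]

[i=0,j=0] A[i]=5<=B[j]=5 take 5 → i++
[i=1,j=0] A[i]=15>B[j]=5 take 5 → j++
[i=1,j=1] A[i]=15>B[j]=10 take 10 → j++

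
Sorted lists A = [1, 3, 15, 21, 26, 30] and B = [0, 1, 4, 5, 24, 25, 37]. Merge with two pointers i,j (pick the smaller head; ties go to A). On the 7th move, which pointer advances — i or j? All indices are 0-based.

[i=0,j=0] A[i]=1>B[j]=0 take 0 → j++
[i=0,j=1] A[i]=1<=B[j]=1 take 1 → i++
[i=1,j=1] A[i]=3>B[j]=1 take 1 → j++
[i=1,j=2] A[i]=3<=B[j]=4 take 3 → i++
[i=2,j=2] A[i]=15>B[j]=4 take 4 → j++
[i=2,j=3] A[i]=15>B[j]=5 take 5 → j++
[i=2,j=4] A[i]=15<=B[j]=24 take 15 → i++

i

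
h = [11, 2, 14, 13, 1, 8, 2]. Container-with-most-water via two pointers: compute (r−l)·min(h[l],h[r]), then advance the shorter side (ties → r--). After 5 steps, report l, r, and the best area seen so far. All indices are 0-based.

l=2, r=3, best area=40

[0,6] min(11,2)*6=12 best=12 * → r--
[0,5] min(11,8)*5=40 best=40 * → r--
[0,4] min(11,1)*4=4 best=40 → r--
[0,3] min(11,13)*3=33 best=40 → l++
[1,3] min(2,13)*2=4 best=40 → l++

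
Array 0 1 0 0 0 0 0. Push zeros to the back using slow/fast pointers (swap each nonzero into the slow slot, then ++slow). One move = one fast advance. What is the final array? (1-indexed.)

[1, 0, 0, 0, 0, 0, 0]

slow=1 fast=1: a[fast]=0, fast++
slow=1 fast=2: a[fast]=1≠0 swap→a[1]=1, slow++,fast++
slow=2 fast=3: a[fast]=0, fast++
slow=2 fast=4: a[fast]=0, fast++
slow=2 fast=5: a[fast]=0, fast++
slow=2 fast=6: a[fast]=0, fast++
slow=2 fast=7: a[fast]=0, fast++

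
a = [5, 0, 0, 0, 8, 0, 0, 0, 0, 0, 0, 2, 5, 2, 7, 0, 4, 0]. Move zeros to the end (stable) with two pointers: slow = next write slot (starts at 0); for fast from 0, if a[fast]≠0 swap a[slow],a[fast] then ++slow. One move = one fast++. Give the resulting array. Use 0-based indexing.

slow=0 fast=0: a[fast]=5≠0 swap→a[0]=5, slow++,fast++
slow=1 fast=1: a[fast]=0, fast++
slow=1 fast=2: a[fast]=0, fast++
slow=1 fast=3: a[fast]=0, fast++
slow=1 fast=4: a[fast]=8≠0 swap→a[1]=8, slow++,fast++
slow=2 fast=5: a[fast]=0, fast++
slow=2 fast=6: a[fast]=0, fast++
slow=2 fast=7: a[fast]=0, fast++
slow=2 fast=8: a[fast]=0, fast++
slow=2 fast=9: a[fast]=0, fast++
slow=2 fast=10: a[fast]=0, fast++
slow=2 fast=11: a[fast]=2≠0 swap→a[2]=2, slow++,fast++
slow=3 fast=12: a[fast]=5≠0 swap→a[3]=5, slow++,fast++
slow=4 fast=13: a[fast]=2≠0 swap→a[4]=2, slow++,fast++
slow=5 fast=14: a[fast]=7≠0 swap→a[5]=7, slow++,fast++
slow=6 fast=15: a[fast]=0, fast++
slow=6 fast=16: a[fast]=4≠0 swap→a[6]=4, slow++,fast++
slow=7 fast=17: a[fast]=0, fast++

[5, 8, 2, 5, 2, 7, 4, 0, 0, 0, 0, 0, 0, 0, 0, 0, 0, 0]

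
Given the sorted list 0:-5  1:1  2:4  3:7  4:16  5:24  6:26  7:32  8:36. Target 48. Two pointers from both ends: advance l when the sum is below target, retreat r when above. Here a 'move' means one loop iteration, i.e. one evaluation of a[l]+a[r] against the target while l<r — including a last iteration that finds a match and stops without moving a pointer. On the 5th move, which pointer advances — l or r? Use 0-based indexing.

r

l=0 r=8: -5+36=31 <48, l++
l=1 r=8: 1+36=37 <48, l++
l=2 r=8: 4+36=40 <48, l++
l=3 r=8: 7+36=43 <48, l++
l=4 r=8: 16+36=52 >48, r--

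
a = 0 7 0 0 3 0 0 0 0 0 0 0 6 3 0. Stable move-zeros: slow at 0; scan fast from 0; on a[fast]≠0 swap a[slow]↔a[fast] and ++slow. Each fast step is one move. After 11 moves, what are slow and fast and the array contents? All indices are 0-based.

slow=2, fast=11, a=[7, 3, 0, 0, 0, 0, 0, 0, 0, 0, 0, 0, 6, 3, 0]

slow=0 fast=0: a[fast]=0, fast++
slow=0 fast=1: a[fast]=7≠0 swap→a[0]=7, slow++,fast++
slow=1 fast=2: a[fast]=0, fast++
slow=1 fast=3: a[fast]=0, fast++
slow=1 fast=4: a[fast]=3≠0 swap→a[1]=3, slow++,fast++
slow=2 fast=5: a[fast]=0, fast++
slow=2 fast=6: a[fast]=0, fast++
slow=2 fast=7: a[fast]=0, fast++
slow=2 fast=8: a[fast]=0, fast++
slow=2 fast=9: a[fast]=0, fast++
slow=2 fast=10: a[fast]=0, fast++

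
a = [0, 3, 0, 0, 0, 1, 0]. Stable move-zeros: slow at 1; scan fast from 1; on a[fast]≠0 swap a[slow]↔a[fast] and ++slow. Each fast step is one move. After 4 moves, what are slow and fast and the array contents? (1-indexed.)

(s=1,f=1) a[fast]=0 → fast++
(s=1,f=2) a[fast]=3≠0 swap→a[1]=3 → slow++,fast++
(s=2,f=3) a[fast]=0 → fast++
(s=2,f=4) a[fast]=0 → fast++

slow=2, fast=5, a=[3, 0, 0, 0, 0, 1, 0]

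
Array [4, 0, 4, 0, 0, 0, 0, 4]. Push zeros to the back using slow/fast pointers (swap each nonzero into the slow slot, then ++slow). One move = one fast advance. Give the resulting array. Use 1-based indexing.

(s=1,f=1) a[fast]=4≠0 swap→a[1]=4 → slow++,fast++
(s=2,f=2) a[fast]=0 → fast++
(s=2,f=3) a[fast]=4≠0 swap→a[2]=4 → slow++,fast++
(s=3,f=4) a[fast]=0 → fast++
(s=3,f=5) a[fast]=0 → fast++
(s=3,f=6) a[fast]=0 → fast++
(s=3,f=7) a[fast]=0 → fast++
(s=3,f=8) a[fast]=4≠0 swap→a[3]=4 → slow++,fast++

[4, 4, 4, 0, 0, 0, 0, 0]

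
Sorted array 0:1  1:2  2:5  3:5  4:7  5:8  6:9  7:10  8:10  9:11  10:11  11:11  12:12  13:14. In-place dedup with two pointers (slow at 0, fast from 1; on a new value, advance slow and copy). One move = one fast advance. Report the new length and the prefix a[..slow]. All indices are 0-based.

(s=0,f=1) a[fast]=2≠a[slow]=1 write a[1]=2 → slow++,fast++
(s=1,f=2) a[fast]=5≠a[slow]=2 write a[2]=5 → slow++,fast++
(s=2,f=3) a[fast]=5=a[slow] dup → fast++
(s=2,f=4) a[fast]=7≠a[slow]=5 write a[3]=7 → slow++,fast++
(s=3,f=5) a[fast]=8≠a[slow]=7 write a[4]=8 → slow++,fast++
(s=4,f=6) a[fast]=9≠a[slow]=8 write a[5]=9 → slow++,fast++
(s=5,f=7) a[fast]=10≠a[slow]=9 write a[6]=10 → slow++,fast++
(s=6,f=8) a[fast]=10=a[slow] dup → fast++
(s=6,f=9) a[fast]=11≠a[slow]=10 write a[7]=11 → slow++,fast++
(s=7,f=10) a[fast]=11=a[slow] dup → fast++
(s=7,f=11) a[fast]=11=a[slow] dup → fast++
(s=7,f=12) a[fast]=12≠a[slow]=11 write a[8]=12 → slow++,fast++
(s=8,f=13) a[fast]=14≠a[slow]=12 write a[9]=14 → slow++,fast++

length 10; prefix = [1, 2, 5, 7, 8, 9, 10, 11, 12, 14]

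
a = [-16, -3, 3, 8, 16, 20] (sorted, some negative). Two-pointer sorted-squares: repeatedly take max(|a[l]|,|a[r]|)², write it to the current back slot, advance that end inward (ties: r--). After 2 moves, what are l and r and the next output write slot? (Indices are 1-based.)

l=1, r=4, next write slot=4

[1,6] |-16|<=|20| out[6]=400 → r--
[1,5] |-16|<=|16| out[5]=256 → r--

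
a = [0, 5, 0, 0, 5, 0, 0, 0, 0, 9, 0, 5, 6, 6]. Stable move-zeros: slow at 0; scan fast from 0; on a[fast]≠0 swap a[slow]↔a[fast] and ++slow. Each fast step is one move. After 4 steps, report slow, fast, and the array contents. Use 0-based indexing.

slow=1, fast=4, a=[5, 0, 0, 0, 5, 0, 0, 0, 0, 9, 0, 5, 6, 6]

(s=0,f=0) a[fast]=0 → fast++
(s=0,f=1) a[fast]=5≠0 swap→a[0]=5 → slow++,fast++
(s=1,f=2) a[fast]=0 → fast++
(s=1,f=3) a[fast]=0 → fast++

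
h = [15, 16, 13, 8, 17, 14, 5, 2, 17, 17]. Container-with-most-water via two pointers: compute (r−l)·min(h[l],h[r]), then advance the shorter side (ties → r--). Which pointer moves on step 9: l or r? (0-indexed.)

r

l=0 r=9: min(15,17)*9=135 best=135 *, l++
l=1 r=9: min(16,17)*8=128 best=135, l++
l=2 r=9: min(13,17)*7=91 best=135, l++
l=3 r=9: min(8,17)*6=48 best=135, l++
l=4 r=9: min(17,17)*5=85 best=135, r--
l=4 r=8: min(17,17)*4=68 best=135, r--
l=4 r=7: min(17,2)*3=6 best=135, r--
l=4 r=6: min(17,5)*2=10 best=135, r--
l=4 r=5: min(17,14)*1=14 best=135, r--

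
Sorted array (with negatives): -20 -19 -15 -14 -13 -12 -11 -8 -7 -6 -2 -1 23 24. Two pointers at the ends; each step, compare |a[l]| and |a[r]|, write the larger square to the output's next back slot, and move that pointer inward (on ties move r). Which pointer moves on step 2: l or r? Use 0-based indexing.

r

l=0 r=13: |-20|<=|24| out[13]=576, r--
l=0 r=12: |-20|<=|23| out[12]=529, r--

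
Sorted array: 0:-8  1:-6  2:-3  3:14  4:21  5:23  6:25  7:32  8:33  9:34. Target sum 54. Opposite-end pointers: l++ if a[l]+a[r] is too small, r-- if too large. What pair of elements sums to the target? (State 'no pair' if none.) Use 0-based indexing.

l=0 r=9: -8+34=26 <54, l++
l=1 r=9: -6+34=28 <54, l++
l=2 r=9: -3+34=31 <54, l++
l=3 r=9: 14+34=48 <54, l++
l=4 r=9: 21+34=55 >54, r--
l=4 r=8: 21+33=54, found

(21, 33)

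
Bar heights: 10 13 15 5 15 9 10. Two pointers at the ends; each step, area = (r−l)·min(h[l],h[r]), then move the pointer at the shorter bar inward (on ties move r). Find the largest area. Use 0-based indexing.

[0,6] min(10,10)*6=60 best=60 * → r--
[0,5] min(10,9)*5=45 best=60 → r--
[0,4] min(10,15)*4=40 best=60 → l++
[1,4] min(13,15)*3=39 best=60 → l++
[2,4] min(15,15)*2=30 best=60 → r--
[2,3] min(15,5)*1=5 best=60 → r--

max area = 60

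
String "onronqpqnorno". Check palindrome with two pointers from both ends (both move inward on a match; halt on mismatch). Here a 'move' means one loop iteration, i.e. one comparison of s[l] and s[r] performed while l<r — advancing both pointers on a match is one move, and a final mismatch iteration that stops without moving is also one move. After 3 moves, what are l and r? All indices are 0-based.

[0,12] 'o'=='o' → l++,r--
[1,11] 'n'=='n' → l++,r--
[2,10] 'r'=='r' → l++,r--

l=3, r=9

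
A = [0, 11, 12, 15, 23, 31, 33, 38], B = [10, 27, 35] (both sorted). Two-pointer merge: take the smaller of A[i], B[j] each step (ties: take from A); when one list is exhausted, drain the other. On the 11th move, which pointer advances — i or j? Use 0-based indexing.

i

[i=0,j=0] A[i]=0<=B[j]=10 take 0 → i++
[i=1,j=0] A[i]=11>B[j]=10 take 10 → j++
[i=1,j=1] A[i]=11<=B[j]=27 take 11 → i++
[i=2,j=1] A[i]=12<=B[j]=27 take 12 → i++
[i=3,j=1] A[i]=15<=B[j]=27 take 15 → i++
[i=4,j=1] A[i]=23<=B[j]=27 take 23 → i++
[i=5,j=1] A[i]=31>B[j]=27 take 27 → j++
[i=5,j=2] A[i]=31<=B[j]=35 take 31 → i++
[i=6,j=2] A[i]=33<=B[j]=35 take 33 → i++
[i=7,j=2] A[i]=38>B[j]=35 take 35 → j++
[i=7,j=3] B done, take A[i]=38 → i++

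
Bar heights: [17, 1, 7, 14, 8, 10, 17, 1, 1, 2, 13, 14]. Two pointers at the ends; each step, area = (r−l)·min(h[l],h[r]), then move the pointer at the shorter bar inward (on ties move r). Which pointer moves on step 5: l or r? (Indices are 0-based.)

[0,11] min(17,14)*11=154 best=154 * → r--
[0,10] min(17,13)*10=130 best=154 → r--
[0,9] min(17,2)*9=18 best=154 → r--
[0,8] min(17,1)*8=8 best=154 → r--
[0,7] min(17,1)*7=7 best=154 → r--

r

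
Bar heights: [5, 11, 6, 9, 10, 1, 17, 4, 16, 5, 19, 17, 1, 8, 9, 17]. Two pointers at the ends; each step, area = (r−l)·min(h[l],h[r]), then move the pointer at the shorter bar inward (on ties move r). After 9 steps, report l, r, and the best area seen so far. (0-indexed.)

l=6, r=12, best area=154

[0,15] min(5,17)*15=75 best=75 * → l++
[1,15] min(11,17)*14=154 best=154 * → l++
[2,15] min(6,17)*13=78 best=154 → l++
[3,15] min(9,17)*12=108 best=154 → l++
[4,15] min(10,17)*11=110 best=154 → l++
[5,15] min(1,17)*10=10 best=154 → l++
[6,15] min(17,17)*9=153 best=154 → r--
[6,14] min(17,9)*8=72 best=154 → r--
[6,13] min(17,8)*7=56 best=154 → r--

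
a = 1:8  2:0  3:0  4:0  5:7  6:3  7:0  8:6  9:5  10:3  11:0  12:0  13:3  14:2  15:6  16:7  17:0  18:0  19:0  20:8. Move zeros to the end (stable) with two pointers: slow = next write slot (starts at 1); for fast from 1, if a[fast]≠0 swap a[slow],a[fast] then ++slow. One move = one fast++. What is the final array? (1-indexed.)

[8, 7, 3, 6, 5, 3, 3, 2, 6, 7, 8, 0, 0, 0, 0, 0, 0, 0, 0, 0]

slow=1 fast=1: a[fast]=8≠0 swap→a[1]=8, slow++,fast++
slow=2 fast=2: a[fast]=0, fast++
slow=2 fast=3: a[fast]=0, fast++
slow=2 fast=4: a[fast]=0, fast++
slow=2 fast=5: a[fast]=7≠0 swap→a[2]=7, slow++,fast++
slow=3 fast=6: a[fast]=3≠0 swap→a[3]=3, slow++,fast++
slow=4 fast=7: a[fast]=0, fast++
slow=4 fast=8: a[fast]=6≠0 swap→a[4]=6, slow++,fast++
slow=5 fast=9: a[fast]=5≠0 swap→a[5]=5, slow++,fast++
slow=6 fast=10: a[fast]=3≠0 swap→a[6]=3, slow++,fast++
slow=7 fast=11: a[fast]=0, fast++
slow=7 fast=12: a[fast]=0, fast++
slow=7 fast=13: a[fast]=3≠0 swap→a[7]=3, slow++,fast++
slow=8 fast=14: a[fast]=2≠0 swap→a[8]=2, slow++,fast++
slow=9 fast=15: a[fast]=6≠0 swap→a[9]=6, slow++,fast++
slow=10 fast=16: a[fast]=7≠0 swap→a[10]=7, slow++,fast++
slow=11 fast=17: a[fast]=0, fast++
slow=11 fast=18: a[fast]=0, fast++
slow=11 fast=19: a[fast]=0, fast++
slow=11 fast=20: a[fast]=8≠0 swap→a[11]=8, slow++,fast++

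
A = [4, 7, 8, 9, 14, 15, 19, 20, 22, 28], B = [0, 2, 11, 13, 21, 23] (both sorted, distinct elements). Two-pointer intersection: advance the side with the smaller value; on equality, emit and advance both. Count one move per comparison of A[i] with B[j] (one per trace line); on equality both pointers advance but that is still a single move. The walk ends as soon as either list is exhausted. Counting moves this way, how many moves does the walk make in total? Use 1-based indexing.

[i=1,j=1] 4>0 → j++
[i=1,j=2] 4>2 → j++
[i=1,j=3] 4<11 → i++
[i=2,j=3] 7<11 → i++
[i=3,j=3] 8<11 → i++
[i=4,j=3] 9<11 → i++
[i=5,j=3] 14>11 → j++
[i=5,j=4] 14>13 → j++
[i=5,j=5] 14<21 → i++
[i=6,j=5] 15<21 → i++
[i=7,j=5] 19<21 → i++
[i=8,j=5] 20<21 → i++
[i=9,j=5] 22>21 → j++
[i=9,j=6] 22<23 → i++
[i=10,j=6] 28>23 → j++

15 moves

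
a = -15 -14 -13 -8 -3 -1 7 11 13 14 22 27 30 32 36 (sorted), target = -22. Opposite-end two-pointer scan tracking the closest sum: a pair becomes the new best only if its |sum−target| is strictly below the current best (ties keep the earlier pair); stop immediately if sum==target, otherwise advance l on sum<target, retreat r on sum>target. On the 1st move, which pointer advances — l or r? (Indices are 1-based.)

l=1 r=15: -15+36=21 d=43 *, r--

r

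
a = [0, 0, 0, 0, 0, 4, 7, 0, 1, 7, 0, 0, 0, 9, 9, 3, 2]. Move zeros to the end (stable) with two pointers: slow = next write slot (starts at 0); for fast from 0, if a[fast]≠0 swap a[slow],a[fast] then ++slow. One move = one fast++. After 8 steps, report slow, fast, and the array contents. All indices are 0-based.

slow=2, fast=8, a=[4, 7, 0, 0, 0, 0, 0, 0, 1, 7, 0, 0, 0, 9, 9, 3, 2]

slow=0 fast=0: a[fast]=0, fast++
slow=0 fast=1: a[fast]=0, fast++
slow=0 fast=2: a[fast]=0, fast++
slow=0 fast=3: a[fast]=0, fast++
slow=0 fast=4: a[fast]=0, fast++
slow=0 fast=5: a[fast]=4≠0 swap→a[0]=4, slow++,fast++
slow=1 fast=6: a[fast]=7≠0 swap→a[1]=7, slow++,fast++
slow=2 fast=7: a[fast]=0, fast++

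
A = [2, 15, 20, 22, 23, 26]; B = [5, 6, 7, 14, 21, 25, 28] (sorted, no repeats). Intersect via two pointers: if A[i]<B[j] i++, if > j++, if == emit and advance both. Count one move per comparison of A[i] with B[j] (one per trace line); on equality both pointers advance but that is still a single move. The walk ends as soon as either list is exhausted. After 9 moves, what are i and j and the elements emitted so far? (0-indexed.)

i=4, j=5, emitted=[]

[i=0,j=0] 2<5 → i++
[i=1,j=0] 15>5 → j++
[i=1,j=1] 15>6 → j++
[i=1,j=2] 15>7 → j++
[i=1,j=3] 15>14 → j++
[i=1,j=4] 15<21 → i++
[i=2,j=4] 20<21 → i++
[i=3,j=4] 22>21 → j++
[i=3,j=5] 22<25 → i++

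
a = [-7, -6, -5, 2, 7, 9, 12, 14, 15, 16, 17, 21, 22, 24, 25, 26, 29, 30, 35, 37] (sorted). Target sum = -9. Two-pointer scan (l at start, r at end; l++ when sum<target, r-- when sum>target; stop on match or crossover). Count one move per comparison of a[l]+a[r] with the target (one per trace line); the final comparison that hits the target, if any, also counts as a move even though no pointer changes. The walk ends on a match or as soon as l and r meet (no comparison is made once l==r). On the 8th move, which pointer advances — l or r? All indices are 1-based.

[1,20] -7+37=30 >-9 → r--
[1,19] -7+35=28 >-9 → r--
[1,18] -7+30=23 >-9 → r--
[1,17] -7+29=22 >-9 → r--
[1,16] -7+26=19 >-9 → r--
[1,15] -7+25=18 >-9 → r--
[1,14] -7+24=17 >-9 → r--
[1,13] -7+22=15 >-9 → r--

r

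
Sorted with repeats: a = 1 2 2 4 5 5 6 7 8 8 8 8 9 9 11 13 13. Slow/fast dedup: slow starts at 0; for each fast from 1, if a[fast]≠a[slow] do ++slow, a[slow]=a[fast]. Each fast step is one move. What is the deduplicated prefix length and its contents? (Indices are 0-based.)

slow=0 fast=1: a[fast]=2≠a[slow]=1 write a[1]=2, slow++,fast++
slow=1 fast=2: a[fast]=2=a[slow] dup, fast++
slow=1 fast=3: a[fast]=4≠a[slow]=2 write a[2]=4, slow++,fast++
slow=2 fast=4: a[fast]=5≠a[slow]=4 write a[3]=5, slow++,fast++
slow=3 fast=5: a[fast]=5=a[slow] dup, fast++
slow=3 fast=6: a[fast]=6≠a[slow]=5 write a[4]=6, slow++,fast++
slow=4 fast=7: a[fast]=7≠a[slow]=6 write a[5]=7, slow++,fast++
slow=5 fast=8: a[fast]=8≠a[slow]=7 write a[6]=8, slow++,fast++
slow=6 fast=9: a[fast]=8=a[slow] dup, fast++
slow=6 fast=10: a[fast]=8=a[slow] dup, fast++
slow=6 fast=11: a[fast]=8=a[slow] dup, fast++
slow=6 fast=12: a[fast]=9≠a[slow]=8 write a[7]=9, slow++,fast++
slow=7 fast=13: a[fast]=9=a[slow] dup, fast++
slow=7 fast=14: a[fast]=11≠a[slow]=9 write a[8]=11, slow++,fast++
slow=8 fast=15: a[fast]=13≠a[slow]=11 write a[9]=13, slow++,fast++
slow=9 fast=16: a[fast]=13=a[slow] dup, fast++

length 10; prefix = [1, 2, 4, 5, 6, 7, 8, 9, 11, 13]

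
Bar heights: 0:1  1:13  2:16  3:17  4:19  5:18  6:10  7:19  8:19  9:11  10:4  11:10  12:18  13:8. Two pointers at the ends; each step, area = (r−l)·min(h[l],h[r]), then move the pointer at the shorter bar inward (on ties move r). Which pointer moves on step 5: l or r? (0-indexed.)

l=0 r=13: min(1,8)*13=13 best=13 *, l++
l=1 r=13: min(13,8)*12=96 best=96 *, r--
l=1 r=12: min(13,18)*11=143 best=143 *, l++
l=2 r=12: min(16,18)*10=160 best=160 *, l++
l=3 r=12: min(17,18)*9=153 best=160, l++

l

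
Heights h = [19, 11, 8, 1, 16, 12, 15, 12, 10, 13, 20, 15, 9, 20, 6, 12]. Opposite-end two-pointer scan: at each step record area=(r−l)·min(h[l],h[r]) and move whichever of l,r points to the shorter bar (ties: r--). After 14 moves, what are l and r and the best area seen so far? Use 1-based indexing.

[1,16] min(19,12)*15=180 best=180 * → r--
[1,15] min(19,6)*14=84 best=180 → r--
[1,14] min(19,20)*13=247 best=247 * → l++
[2,14] min(11,20)*12=132 best=247 → l++
[3,14] min(8,20)*11=88 best=247 → l++
[4,14] min(1,20)*10=10 best=247 → l++
[5,14] min(16,20)*9=144 best=247 → l++
[6,14] min(12,20)*8=96 best=247 → l++
[7,14] min(15,20)*7=105 best=247 → l++
[8,14] min(12,20)*6=72 best=247 → l++
[9,14] min(10,20)*5=50 best=247 → l++
[10,14] min(13,20)*4=52 best=247 → l++
[11,14] min(20,20)*3=60 best=247 → r--
[11,13] min(20,9)*2=18 best=247 → r--

l=11, r=12, best area=247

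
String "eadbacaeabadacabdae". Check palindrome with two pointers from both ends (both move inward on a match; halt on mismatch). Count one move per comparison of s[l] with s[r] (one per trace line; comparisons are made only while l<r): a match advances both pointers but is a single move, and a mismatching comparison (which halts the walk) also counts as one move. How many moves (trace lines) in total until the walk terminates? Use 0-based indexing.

8 moves

l=0 r=18: 'e'=='e', l++,r--
l=1 r=17: 'a'=='a', l++,r--
l=2 r=16: 'd'=='d', l++,r--
l=3 r=15: 'b'=='b', l++,r--
l=4 r=14: 'a'=='a', l++,r--
l=5 r=13: 'c'=='c', l++,r--
l=6 r=12: 'a'=='a', l++,r--
l=7 r=11: 'e'!='d', stop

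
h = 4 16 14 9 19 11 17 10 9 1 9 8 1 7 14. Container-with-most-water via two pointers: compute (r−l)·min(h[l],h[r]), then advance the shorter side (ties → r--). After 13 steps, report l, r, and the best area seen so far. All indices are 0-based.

l=0 r=14: min(4,14)*14=56 best=56 *, l++
l=1 r=14: min(16,14)*13=182 best=182 *, r--
l=1 r=13: min(16,7)*12=84 best=182, r--
l=1 r=12: min(16,1)*11=11 best=182, r--
l=1 r=11: min(16,8)*10=80 best=182, r--
l=1 r=10: min(16,9)*9=81 best=182, r--
l=1 r=9: min(16,1)*8=8 best=182, r--
l=1 r=8: min(16,9)*7=63 best=182, r--
l=1 r=7: min(16,10)*6=60 best=182, r--
l=1 r=6: min(16,17)*5=80 best=182, l++
l=2 r=6: min(14,17)*4=56 best=182, l++
l=3 r=6: min(9,17)*3=27 best=182, l++
l=4 r=6: min(19,17)*2=34 best=182, r--

l=4, r=5, best area=182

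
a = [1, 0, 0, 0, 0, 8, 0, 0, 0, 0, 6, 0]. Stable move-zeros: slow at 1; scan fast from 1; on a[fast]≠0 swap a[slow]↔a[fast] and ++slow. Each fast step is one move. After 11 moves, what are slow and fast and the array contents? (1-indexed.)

(s=1,f=1) a[fast]=1≠0 swap→a[1]=1 → slow++,fast++
(s=2,f=2) a[fast]=0 → fast++
(s=2,f=3) a[fast]=0 → fast++
(s=2,f=4) a[fast]=0 → fast++
(s=2,f=5) a[fast]=0 → fast++
(s=2,f=6) a[fast]=8≠0 swap→a[2]=8 → slow++,fast++
(s=3,f=7) a[fast]=0 → fast++
(s=3,f=8) a[fast]=0 → fast++
(s=3,f=9) a[fast]=0 → fast++
(s=3,f=10) a[fast]=0 → fast++
(s=3,f=11) a[fast]=6≠0 swap→a[3]=6 → slow++,fast++

slow=4, fast=12, a=[1, 8, 6, 0, 0, 0, 0, 0, 0, 0, 0, 0]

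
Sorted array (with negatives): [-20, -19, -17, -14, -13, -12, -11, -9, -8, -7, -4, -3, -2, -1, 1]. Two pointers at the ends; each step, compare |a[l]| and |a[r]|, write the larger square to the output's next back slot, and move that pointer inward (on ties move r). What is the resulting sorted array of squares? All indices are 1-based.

[1,15] |-20|>|1| out[15]=400 → l++
[2,15] |-19|>|1| out[14]=361 → l++
[3,15] |-17|>|1| out[13]=289 → l++
[4,15] |-14|>|1| out[12]=196 → l++
[5,15] |-13|>|1| out[11]=169 → l++
[6,15] |-12|>|1| out[10]=144 → l++
[7,15] |-11|>|1| out[9]=121 → l++
[8,15] |-9|>|1| out[8]=81 → l++
[9,15] |-8|>|1| out[7]=64 → l++
[10,15] |-7|>|1| out[6]=49 → l++
[11,15] |-4|>|1| out[5]=16 → l++
[12,15] |-3|>|1| out[4]=9 → l++
[13,15] |-2|>|1| out[3]=4 → l++
[14,15] |-1|<=|1| out[2]=1 → r--
[14,14] |-1|<=|-1| out[1]=1 → r--

[1, 1, 4, 9, 16, 49, 64, 81, 121, 144, 169, 196, 289, 361, 400]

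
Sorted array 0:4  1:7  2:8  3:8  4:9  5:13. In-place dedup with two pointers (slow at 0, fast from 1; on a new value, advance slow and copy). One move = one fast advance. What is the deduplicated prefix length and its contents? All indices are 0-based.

slow=0 fast=1: a[fast]=7≠a[slow]=4 write a[1]=7, slow++,fast++
slow=1 fast=2: a[fast]=8≠a[slow]=7 write a[2]=8, slow++,fast++
slow=2 fast=3: a[fast]=8=a[slow] dup, fast++
slow=2 fast=4: a[fast]=9≠a[slow]=8 write a[3]=9, slow++,fast++
slow=3 fast=5: a[fast]=13≠a[slow]=9 write a[4]=13, slow++,fast++

length 5; prefix = [4, 7, 8, 9, 13]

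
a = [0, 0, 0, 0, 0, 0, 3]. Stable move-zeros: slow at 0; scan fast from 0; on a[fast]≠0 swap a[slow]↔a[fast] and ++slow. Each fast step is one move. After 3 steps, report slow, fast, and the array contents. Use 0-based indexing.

slow=0, fast=3, a=[0, 0, 0, 0, 0, 0, 3]

slow=0 fast=0: a[fast]=0, fast++
slow=0 fast=1: a[fast]=0, fast++
slow=0 fast=2: a[fast]=0, fast++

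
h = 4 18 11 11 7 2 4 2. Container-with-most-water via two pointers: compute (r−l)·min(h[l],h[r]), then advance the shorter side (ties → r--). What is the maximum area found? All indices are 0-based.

max area = 24

l=0 r=7: min(4,2)*7=14 best=14 *, r--
l=0 r=6: min(4,4)*6=24 best=24 *, r--
l=0 r=5: min(4,2)*5=10 best=24, r--
l=0 r=4: min(4,7)*4=16 best=24, l++
l=1 r=4: min(18,7)*3=21 best=24, r--
l=1 r=3: min(18,11)*2=22 best=24, r--
l=1 r=2: min(18,11)*1=11 best=24, r--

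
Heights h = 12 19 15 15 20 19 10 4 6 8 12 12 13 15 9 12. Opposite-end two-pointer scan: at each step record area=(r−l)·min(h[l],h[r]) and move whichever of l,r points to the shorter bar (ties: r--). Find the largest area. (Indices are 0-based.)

l=0 r=15: min(12,12)*15=180 best=180 *, r--
l=0 r=14: min(12,9)*14=126 best=180, r--
l=0 r=13: min(12,15)*13=156 best=180, l++
l=1 r=13: min(19,15)*12=180 best=180, r--
l=1 r=12: min(19,13)*11=143 best=180, r--
l=1 r=11: min(19,12)*10=120 best=180, r--
l=1 r=10: min(19,12)*9=108 best=180, r--
l=1 r=9: min(19,8)*8=64 best=180, r--
l=1 r=8: min(19,6)*7=42 best=180, r--
l=1 r=7: min(19,4)*6=24 best=180, r--
l=1 r=6: min(19,10)*5=50 best=180, r--
l=1 r=5: min(19,19)*4=76 best=180, r--
l=1 r=4: min(19,20)*3=57 best=180, l++
l=2 r=4: min(15,20)*2=30 best=180, l++
l=3 r=4: min(15,20)*1=15 best=180, l++

max area = 180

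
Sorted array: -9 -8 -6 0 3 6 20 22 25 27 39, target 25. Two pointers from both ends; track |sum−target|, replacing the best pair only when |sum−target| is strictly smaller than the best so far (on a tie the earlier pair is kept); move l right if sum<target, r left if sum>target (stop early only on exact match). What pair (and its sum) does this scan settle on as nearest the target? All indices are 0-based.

l=0 r=10: -9+39=30 d=5 *, r--
l=0 r=9: -9+27=18 d=7, l++
l=1 r=9: -8+27=19 d=6, l++
l=2 r=9: -6+27=21 d=4 *, l++
l=3 r=9: 0+27=27 d=2 *, r--
l=3 r=8: 0+25=25 d=0 *, stop

pair (0, 25) with sum 25 (|Δ|=0)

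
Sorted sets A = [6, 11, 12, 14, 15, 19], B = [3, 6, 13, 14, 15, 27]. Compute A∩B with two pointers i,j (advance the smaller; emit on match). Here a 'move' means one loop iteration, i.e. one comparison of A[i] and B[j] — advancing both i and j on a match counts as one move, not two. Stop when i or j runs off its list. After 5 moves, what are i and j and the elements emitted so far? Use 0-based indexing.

[i=0,j=0] 6>3 → j++
[i=0,j=1] 6==6 emit → i++,j++
[i=1,j=2] 11<13 → i++
[i=2,j=2] 12<13 → i++
[i=3,j=2] 14>13 → j++

i=3, j=3, emitted=[6]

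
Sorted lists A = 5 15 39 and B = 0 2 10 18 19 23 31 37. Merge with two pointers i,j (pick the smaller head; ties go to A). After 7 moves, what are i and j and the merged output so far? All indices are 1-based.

i=3, j=6, merged so far=[0, 2, 5, 10, 15, 18, 19]

[i=1,j=1] A[i]=5>B[j]=0 take 0 → j++
[i=1,j=2] A[i]=5>B[j]=2 take 2 → j++
[i=1,j=3] A[i]=5<=B[j]=10 take 5 → i++
[i=2,j=3] A[i]=15>B[j]=10 take 10 → j++
[i=2,j=4] A[i]=15<=B[j]=18 take 15 → i++
[i=3,j=4] A[i]=39>B[j]=18 take 18 → j++
[i=3,j=5] A[i]=39>B[j]=19 take 19 → j++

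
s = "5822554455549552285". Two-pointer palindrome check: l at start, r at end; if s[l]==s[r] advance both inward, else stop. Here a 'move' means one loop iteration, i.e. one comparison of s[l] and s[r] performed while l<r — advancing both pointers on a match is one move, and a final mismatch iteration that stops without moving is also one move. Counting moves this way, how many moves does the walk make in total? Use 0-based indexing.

7 moves

[0,18] '5'=='5' → l++,r--
[1,17] '8'=='8' → l++,r--
[2,16] '2'=='2' → l++,r--
[3,15] '2'=='2' → l++,r--
[4,14] '5'=='5' → l++,r--
[5,13] '5'=='5' → l++,r--
[6,12] '4'!='9' → stop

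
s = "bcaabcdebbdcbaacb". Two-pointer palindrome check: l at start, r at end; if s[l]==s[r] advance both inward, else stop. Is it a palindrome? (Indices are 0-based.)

not a palindrome (mismatch at 7,9)

[0,16] 'b'=='b' → l++,r--
[1,15] 'c'=='c' → l++,r--
[2,14] 'a'=='a' → l++,r--
[3,13] 'a'=='a' → l++,r--
[4,12] 'b'=='b' → l++,r--
[5,11] 'c'=='c' → l++,r--
[6,10] 'd'=='d' → l++,r--
[7,9] 'e'!='b' → stop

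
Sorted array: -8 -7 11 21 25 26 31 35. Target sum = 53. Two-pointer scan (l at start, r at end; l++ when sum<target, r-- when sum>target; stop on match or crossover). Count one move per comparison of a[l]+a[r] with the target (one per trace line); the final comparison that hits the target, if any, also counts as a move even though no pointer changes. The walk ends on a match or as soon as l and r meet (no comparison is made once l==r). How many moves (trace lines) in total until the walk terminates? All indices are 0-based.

7 moves

[0,7] -8+35=27 <53 → l++
[1,7] -7+35=28 <53 → l++
[2,7] 11+35=46 <53 → l++
[3,7] 21+35=56 >53 → r--
[3,6] 21+31=52 <53 → l++
[4,6] 25+31=56 >53 → r--
[4,5] 25+26=51 <53 → l++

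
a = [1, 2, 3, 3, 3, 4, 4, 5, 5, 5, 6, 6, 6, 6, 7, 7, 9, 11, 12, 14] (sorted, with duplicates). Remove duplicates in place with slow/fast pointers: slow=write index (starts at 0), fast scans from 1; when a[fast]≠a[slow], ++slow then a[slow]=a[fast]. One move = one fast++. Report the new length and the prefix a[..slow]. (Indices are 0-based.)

slow=0 fast=1: a[fast]=2≠a[slow]=1 write a[1]=2, slow++,fast++
slow=1 fast=2: a[fast]=3≠a[slow]=2 write a[2]=3, slow++,fast++
slow=2 fast=3: a[fast]=3=a[slow] dup, fast++
slow=2 fast=4: a[fast]=3=a[slow] dup, fast++
slow=2 fast=5: a[fast]=4≠a[slow]=3 write a[3]=4, slow++,fast++
slow=3 fast=6: a[fast]=4=a[slow] dup, fast++
slow=3 fast=7: a[fast]=5≠a[slow]=4 write a[4]=5, slow++,fast++
slow=4 fast=8: a[fast]=5=a[slow] dup, fast++
slow=4 fast=9: a[fast]=5=a[slow] dup, fast++
slow=4 fast=10: a[fast]=6≠a[slow]=5 write a[5]=6, slow++,fast++
slow=5 fast=11: a[fast]=6=a[slow] dup, fast++
slow=5 fast=12: a[fast]=6=a[slow] dup, fast++
slow=5 fast=13: a[fast]=6=a[slow] dup, fast++
slow=5 fast=14: a[fast]=7≠a[slow]=6 write a[6]=7, slow++,fast++
slow=6 fast=15: a[fast]=7=a[slow] dup, fast++
slow=6 fast=16: a[fast]=9≠a[slow]=7 write a[7]=9, slow++,fast++
slow=7 fast=17: a[fast]=11≠a[slow]=9 write a[8]=11, slow++,fast++
slow=8 fast=18: a[fast]=12≠a[slow]=11 write a[9]=12, slow++,fast++
slow=9 fast=19: a[fast]=14≠a[slow]=12 write a[10]=14, slow++,fast++

length 11; prefix = [1, 2, 3, 4, 5, 6, 7, 9, 11, 12, 14]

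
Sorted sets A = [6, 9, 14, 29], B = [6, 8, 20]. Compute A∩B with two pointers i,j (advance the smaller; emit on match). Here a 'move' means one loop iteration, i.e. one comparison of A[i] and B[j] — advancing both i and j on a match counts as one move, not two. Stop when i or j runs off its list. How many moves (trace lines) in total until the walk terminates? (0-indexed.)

5 moves

[i=0,j=0] 6==6 emit → i++,j++
[i=1,j=1] 9>8 → j++
[i=1,j=2] 9<20 → i++
[i=2,j=2] 14<20 → i++
[i=3,j=2] 29>20 → j++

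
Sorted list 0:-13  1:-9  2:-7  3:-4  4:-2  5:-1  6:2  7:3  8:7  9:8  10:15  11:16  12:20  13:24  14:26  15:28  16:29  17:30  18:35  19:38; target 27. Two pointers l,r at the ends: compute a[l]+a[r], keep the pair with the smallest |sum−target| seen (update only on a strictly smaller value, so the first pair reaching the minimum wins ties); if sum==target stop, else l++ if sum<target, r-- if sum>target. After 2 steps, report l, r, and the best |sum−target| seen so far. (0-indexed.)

l=1, r=18, best |Δ|=2

l=0 r=19: -13+38=25 d=2 *, l++
l=1 r=19: -9+38=29 d=2, r--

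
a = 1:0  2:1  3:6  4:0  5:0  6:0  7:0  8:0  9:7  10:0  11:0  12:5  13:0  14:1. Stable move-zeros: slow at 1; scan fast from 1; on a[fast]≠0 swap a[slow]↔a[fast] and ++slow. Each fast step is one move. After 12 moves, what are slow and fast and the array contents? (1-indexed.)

slow=1 fast=1: a[fast]=0, fast++
slow=1 fast=2: a[fast]=1≠0 swap→a[1]=1, slow++,fast++
slow=2 fast=3: a[fast]=6≠0 swap→a[2]=6, slow++,fast++
slow=3 fast=4: a[fast]=0, fast++
slow=3 fast=5: a[fast]=0, fast++
slow=3 fast=6: a[fast]=0, fast++
slow=3 fast=7: a[fast]=0, fast++
slow=3 fast=8: a[fast]=0, fast++
slow=3 fast=9: a[fast]=7≠0 swap→a[3]=7, slow++,fast++
slow=4 fast=10: a[fast]=0, fast++
slow=4 fast=11: a[fast]=0, fast++
slow=4 fast=12: a[fast]=5≠0 swap→a[4]=5, slow++,fast++

slow=5, fast=13, a=[1, 6, 7, 5, 0, 0, 0, 0, 0, 0, 0, 0, 0, 1]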